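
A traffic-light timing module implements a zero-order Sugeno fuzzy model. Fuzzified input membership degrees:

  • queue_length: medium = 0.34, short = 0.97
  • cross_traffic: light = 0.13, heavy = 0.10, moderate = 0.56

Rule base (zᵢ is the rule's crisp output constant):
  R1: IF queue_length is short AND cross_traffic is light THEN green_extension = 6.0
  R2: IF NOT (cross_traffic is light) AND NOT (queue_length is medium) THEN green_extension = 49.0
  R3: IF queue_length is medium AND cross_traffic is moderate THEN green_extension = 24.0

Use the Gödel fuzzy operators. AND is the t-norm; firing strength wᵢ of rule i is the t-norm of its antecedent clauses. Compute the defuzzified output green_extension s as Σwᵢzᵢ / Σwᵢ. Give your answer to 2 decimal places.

36.53

R1 (z=6.0): short=0.97, light=0.13; AND[min(a, b)] → w = 0.13
R2 (z=49.0): ¬light=1−0.13=0.87, ¬medium=1−0.34=0.66; AND[min(a, b)] → w = 0.66
R3 (z=24.0): medium=0.34, moderate=0.56; AND[min(a, b)] → w = 0.34
Weighted average = (0.13·6.0 + 0.66·49.0 + 0.34·24.0) / (0.13 + 0.66 + 0.34)
  = 41.2800 / 1.1300 = 36.53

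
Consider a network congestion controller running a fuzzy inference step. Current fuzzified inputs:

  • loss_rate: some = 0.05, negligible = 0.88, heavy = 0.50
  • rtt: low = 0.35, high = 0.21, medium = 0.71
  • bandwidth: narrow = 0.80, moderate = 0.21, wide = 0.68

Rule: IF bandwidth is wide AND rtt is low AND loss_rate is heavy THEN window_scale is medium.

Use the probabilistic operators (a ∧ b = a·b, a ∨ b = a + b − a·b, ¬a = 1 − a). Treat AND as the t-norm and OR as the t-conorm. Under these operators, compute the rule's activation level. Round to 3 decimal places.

0.119

firing strength: wide=0.68, low=0.35, heavy=0.50; AND[a·b] → w = 0.1190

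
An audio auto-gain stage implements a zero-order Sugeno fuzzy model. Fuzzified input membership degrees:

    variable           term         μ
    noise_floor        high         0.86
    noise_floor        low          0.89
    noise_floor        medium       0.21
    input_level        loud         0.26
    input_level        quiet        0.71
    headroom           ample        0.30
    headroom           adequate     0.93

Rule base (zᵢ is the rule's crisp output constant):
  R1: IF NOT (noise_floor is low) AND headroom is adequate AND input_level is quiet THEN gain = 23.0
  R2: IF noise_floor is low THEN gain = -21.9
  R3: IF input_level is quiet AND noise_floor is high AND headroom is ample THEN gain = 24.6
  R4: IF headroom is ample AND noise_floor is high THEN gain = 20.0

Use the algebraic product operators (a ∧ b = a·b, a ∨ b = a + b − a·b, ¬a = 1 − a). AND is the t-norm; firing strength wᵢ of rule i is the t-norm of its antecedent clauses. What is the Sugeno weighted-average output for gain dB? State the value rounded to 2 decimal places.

-5.81

R1 (z=23.0): ¬low=1−0.89=0.11, adequate=0.93, quiet=0.71; AND[a·b] → w = 0.0726
R2 (z=-21.9): low=0.89 → w = 0.8900
R3 (z=24.6): quiet=0.71, high=0.86, ample=0.30; AND[a·b] → w = 0.1832
R4 (z=20.0): ample=0.30, high=0.86; AND[a·b] → w = 0.2580
Weighted average = (0.0726·23.0 + 0.8900·-21.9 + 0.1832·24.6 + 0.2580·20.0) / (0.0726 + 0.8900 + 0.1832 + 0.2580)
  = -8.1542 / 1.4038 = -5.81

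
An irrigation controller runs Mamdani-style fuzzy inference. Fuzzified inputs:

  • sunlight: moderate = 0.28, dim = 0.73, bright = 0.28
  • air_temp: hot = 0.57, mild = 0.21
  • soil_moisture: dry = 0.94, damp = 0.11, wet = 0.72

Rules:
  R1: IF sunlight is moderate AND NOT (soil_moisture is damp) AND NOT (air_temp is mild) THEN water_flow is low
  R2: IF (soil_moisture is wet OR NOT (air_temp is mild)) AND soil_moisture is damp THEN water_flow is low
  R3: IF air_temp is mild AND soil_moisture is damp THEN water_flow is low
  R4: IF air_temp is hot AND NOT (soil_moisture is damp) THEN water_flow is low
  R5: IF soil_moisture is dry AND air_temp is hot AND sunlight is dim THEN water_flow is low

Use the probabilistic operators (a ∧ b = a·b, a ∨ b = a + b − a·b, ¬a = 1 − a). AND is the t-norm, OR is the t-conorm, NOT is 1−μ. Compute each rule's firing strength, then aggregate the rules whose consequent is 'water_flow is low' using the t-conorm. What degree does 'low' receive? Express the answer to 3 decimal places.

0.789

R1: moderate=0.28, ¬damp=1−0.11=0.89, ¬mild=1−0.21=0.79; AND[a·b] → w = 0.1969
R2: (wet=0.72 OR ¬mild=1−0.21=0.79) = 0.9412; AND[a·b] with damp=0.11 → w = 0.1035
R3: mild=0.21, damp=0.11; AND[a·b] → w = 0.0231
R4: hot=0.57, ¬damp=1−0.11=0.89; AND[a·b] → w = 0.5073
R5: dry=0.94, hot=0.57, dim=0.73; AND[a·b] → w = 0.3911
Rules with consequent 'low': {R1, R2, R3, R4, R5} → strengths 0.1969, 0.1035, 0.0231, 0.5073, 0.3911
Aggregate via t-conorm [a + b − a·b]: 0.7890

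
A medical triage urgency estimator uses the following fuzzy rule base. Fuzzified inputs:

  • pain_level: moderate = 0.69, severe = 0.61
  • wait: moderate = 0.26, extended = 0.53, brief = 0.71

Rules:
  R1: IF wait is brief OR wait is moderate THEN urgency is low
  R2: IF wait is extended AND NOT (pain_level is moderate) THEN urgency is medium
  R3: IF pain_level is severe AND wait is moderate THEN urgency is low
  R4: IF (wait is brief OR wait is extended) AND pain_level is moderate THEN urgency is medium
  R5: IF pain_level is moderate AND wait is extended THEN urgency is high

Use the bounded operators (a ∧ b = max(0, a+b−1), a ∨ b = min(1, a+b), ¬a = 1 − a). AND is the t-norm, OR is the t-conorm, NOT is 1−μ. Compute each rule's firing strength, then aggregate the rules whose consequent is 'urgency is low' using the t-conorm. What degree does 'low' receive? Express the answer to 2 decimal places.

R1: brief=0.71, moderate=0.26; OR[min(1, a+b)] → w = 0.97
R2: extended=0.53, ¬moderate=1−0.69=0.31; AND[max(0, a+b−1)] → w = 0.00
R3: severe=0.61, moderate=0.26; AND[max(0, a+b−1)] → w = 0.00
R4: (brief=0.71 OR extended=0.53) = 1.00; AND[max(0, a+b−1)] with moderate=0.69 → w = 0.69
R5: moderate=0.69, extended=0.53; AND[max(0, a+b−1)] → w = 0.22
Rules with consequent 'low': {R1, R3} → strengths 0.97, 0.00
Aggregate via t-conorm [min(1, a+b)]: 0.97

0.97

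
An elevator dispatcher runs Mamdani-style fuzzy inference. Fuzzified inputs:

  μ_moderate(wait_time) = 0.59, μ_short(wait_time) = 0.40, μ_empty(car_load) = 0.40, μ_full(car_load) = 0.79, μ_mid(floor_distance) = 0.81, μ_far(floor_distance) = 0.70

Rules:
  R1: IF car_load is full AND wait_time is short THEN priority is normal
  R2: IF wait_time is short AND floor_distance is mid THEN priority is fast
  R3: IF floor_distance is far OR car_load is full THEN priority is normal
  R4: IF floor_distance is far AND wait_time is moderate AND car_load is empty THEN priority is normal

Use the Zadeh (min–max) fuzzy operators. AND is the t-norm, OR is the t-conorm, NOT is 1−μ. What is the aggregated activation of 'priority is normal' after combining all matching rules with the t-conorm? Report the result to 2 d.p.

R1: full=0.79, short=0.40; AND[min(a, b)] → w = 0.40
R2: short=0.40, mid=0.81; AND[min(a, b)] → w = 0.40
R3: far=0.70, full=0.79; OR[max(a, b)] → w = 0.79
R4: far=0.70, moderate=0.59, empty=0.40; AND[min(a, b)] → w = 0.40
Rules with consequent 'normal': {R1, R3, R4} → strengths 0.40, 0.79, 0.40
Aggregate via t-conorm [max(a, b)]: 0.79

0.79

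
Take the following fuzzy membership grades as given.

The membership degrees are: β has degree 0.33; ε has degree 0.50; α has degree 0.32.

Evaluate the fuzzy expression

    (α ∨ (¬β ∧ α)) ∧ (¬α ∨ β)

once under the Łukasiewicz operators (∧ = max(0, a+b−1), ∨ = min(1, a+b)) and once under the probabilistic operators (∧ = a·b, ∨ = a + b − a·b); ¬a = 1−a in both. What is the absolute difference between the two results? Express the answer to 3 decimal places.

Under Łukasiewicz:
  ¬β = 1 − 0.33 = 0.67
  ¬β ∧ α = max(0, a+b−1) on (0.67, 0.32) = 0.00
  α ∨ (¬β ∧ α) = min(1, a+b) on (0.32, 0.00) = 0.32
  ¬α = 1 − 0.32 = 0.68
  ¬α ∨ β = min(1, a+b) on (0.68, 0.33) = 1.00
  (α ∨ (¬β ∧ α)) ∧ (¬α ∨ β) = max(0, a+b−1) on (0.32, 1.00) = 0.32
  → value = 0.3200
Under probabilistic:
  ¬β = 1 − 0.3300 = 0.6700
  ¬β ∧ α = a·b on (0.6700, 0.3200) = 0.2144
  α ∨ (¬β ∧ α) = a + b − a·b on (0.3200, 0.2144) = 0.4658
  ¬α = 1 − 0.3200 = 0.6800
  ¬α ∨ β = a + b − a·b on (0.6800, 0.3300) = 0.7856
  (α ∨ (¬β ∧ α)) ∧ (¬α ∨ β) = a·b on (0.4658, 0.7856) = 0.3659
  → value = 0.3659
|0.3200 − 0.3659| = 0.046

0.046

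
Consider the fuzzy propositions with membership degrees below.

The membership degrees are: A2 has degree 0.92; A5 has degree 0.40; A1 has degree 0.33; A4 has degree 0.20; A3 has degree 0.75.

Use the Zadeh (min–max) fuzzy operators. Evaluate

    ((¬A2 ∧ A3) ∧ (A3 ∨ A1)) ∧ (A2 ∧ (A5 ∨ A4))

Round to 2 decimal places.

¬A2 = 1 − 0.92 = 0.08
¬A2 ∧ A3 = min(a, b) on (0.08, 0.75) = 0.08
A3 ∨ A1 = max(a, b) on (0.75, 0.33) = 0.75
(¬A2 ∧ A3) ∧ (A3 ∨ A1) = min(a, b) on (0.08, 0.75) = 0.08
A5 ∨ A4 = max(a, b) on (0.40, 0.20) = 0.40
A2 ∧ (A5 ∨ A4) = min(a, b) on (0.92, 0.40) = 0.40
((¬A2 ∧ A3) ∧ (A3 ∨ A1)) ∧ (A2 ∧ (A5 ∨ A4)) = min(a, b) on (0.08, 0.40) = 0.08

0.08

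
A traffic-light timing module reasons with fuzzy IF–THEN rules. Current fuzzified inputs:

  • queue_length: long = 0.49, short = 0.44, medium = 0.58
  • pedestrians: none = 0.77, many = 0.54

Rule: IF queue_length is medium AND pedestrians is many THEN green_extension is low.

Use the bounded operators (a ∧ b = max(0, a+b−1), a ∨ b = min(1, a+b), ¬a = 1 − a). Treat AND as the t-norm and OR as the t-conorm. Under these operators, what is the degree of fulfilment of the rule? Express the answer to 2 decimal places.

0.12

firing strength: medium=0.58, many=0.54; AND[max(0, a+b−1)] → w = 0.12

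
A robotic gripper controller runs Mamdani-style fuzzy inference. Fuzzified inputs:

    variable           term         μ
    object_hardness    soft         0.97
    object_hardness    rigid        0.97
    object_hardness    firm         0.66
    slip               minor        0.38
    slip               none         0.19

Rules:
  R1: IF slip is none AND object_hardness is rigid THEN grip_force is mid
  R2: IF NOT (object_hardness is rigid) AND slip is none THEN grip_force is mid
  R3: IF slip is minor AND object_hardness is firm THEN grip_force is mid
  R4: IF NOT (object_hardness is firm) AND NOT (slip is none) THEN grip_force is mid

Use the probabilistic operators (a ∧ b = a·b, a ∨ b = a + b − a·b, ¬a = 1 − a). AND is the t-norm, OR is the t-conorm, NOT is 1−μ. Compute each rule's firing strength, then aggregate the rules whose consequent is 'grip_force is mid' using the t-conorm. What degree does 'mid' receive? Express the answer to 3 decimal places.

0.560

R1: none=0.19, rigid=0.97; AND[a·b] → w = 0.1843
R2: ¬rigid=1−0.97=0.03, none=0.19; AND[a·b] → w = 0.0057
R3: minor=0.38, firm=0.66; AND[a·b] → w = 0.2508
R4: ¬firm=1−0.66=0.34, ¬none=1−0.19=0.81; AND[a·b] → w = 0.2754
Rules with consequent 'mid': {R1, R2, R3, R4} → strengths 0.1843, 0.0057, 0.2508, 0.2754
Aggregate via t-conorm [a + b − a·b]: 0.5597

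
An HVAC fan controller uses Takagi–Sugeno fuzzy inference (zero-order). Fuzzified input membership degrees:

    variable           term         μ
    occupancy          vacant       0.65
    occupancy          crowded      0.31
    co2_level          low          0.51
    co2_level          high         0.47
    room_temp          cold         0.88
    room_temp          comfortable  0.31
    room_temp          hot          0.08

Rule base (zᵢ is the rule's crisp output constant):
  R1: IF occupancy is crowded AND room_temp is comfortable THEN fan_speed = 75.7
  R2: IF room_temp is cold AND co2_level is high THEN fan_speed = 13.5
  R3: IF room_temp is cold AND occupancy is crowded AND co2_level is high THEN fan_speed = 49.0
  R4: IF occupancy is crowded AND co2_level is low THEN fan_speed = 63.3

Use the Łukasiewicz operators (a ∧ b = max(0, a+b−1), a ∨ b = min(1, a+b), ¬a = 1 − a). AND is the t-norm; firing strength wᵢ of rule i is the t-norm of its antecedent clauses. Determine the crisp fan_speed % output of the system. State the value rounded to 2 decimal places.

13.50

R1 (z=75.7): crowded=0.31, comfortable=0.31; AND[max(0, a+b−1)] → w = 0.00
R2 (z=13.5): cold=0.88, high=0.47; AND[max(0, a+b−1)] → w = 0.35
R3 (z=49.0): cold=0.88, crowded=0.31, high=0.47; AND[max(0, a+b−1)] → w = 0.00
R4 (z=63.3): crowded=0.31, low=0.51; AND[max(0, a+b−1)] → w = 0.00
Weighted average = (0.00·75.7 + 0.35·13.5 + 0.00·49.0 + 0.00·63.3) / (0.00 + 0.35 + 0.00 + 0.00)
  = 4.7250 / 0.3500 = 13.50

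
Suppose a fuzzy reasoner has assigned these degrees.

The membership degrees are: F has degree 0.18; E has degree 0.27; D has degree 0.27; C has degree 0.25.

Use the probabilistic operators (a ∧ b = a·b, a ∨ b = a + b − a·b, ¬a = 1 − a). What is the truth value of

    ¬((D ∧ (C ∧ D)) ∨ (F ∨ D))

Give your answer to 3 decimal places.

0.588

C ∧ D = a·b on (0.2500, 0.2700) = 0.0675
D ∧ (C ∧ D) = a·b on (0.2700, 0.0675) = 0.0182
F ∨ D = a + b − a·b on (0.1800, 0.2700) = 0.4014
(D ∧ (C ∧ D)) ∨ (F ∨ D) = a + b − a·b on (0.0182, 0.4014) = 0.4123
¬((D ∧ (C ∧ D)) ∨ (F ∨ D)) = 1 − 0.4123 = 0.5877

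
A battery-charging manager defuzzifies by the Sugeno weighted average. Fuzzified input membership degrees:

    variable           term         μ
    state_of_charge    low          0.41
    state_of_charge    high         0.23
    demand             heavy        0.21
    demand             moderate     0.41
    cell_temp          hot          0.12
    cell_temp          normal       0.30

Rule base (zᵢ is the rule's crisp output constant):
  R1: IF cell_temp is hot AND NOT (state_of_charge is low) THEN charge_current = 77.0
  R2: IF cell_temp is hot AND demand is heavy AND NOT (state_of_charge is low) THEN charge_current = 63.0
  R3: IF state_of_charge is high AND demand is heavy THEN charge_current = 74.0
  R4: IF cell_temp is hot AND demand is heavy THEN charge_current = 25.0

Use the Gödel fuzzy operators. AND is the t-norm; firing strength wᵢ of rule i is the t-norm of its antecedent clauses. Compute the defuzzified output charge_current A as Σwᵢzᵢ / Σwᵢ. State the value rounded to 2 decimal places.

62.00

R1 (z=77.0): hot=0.12, ¬low=1−0.41=0.59; AND[min(a, b)] → w = 0.12
R2 (z=63.0): hot=0.12, heavy=0.21, ¬low=1−0.41=0.59; AND[min(a, b)] → w = 0.12
R3 (z=74.0): high=0.23, heavy=0.21; AND[min(a, b)] → w = 0.21
R4 (z=25.0): hot=0.12, heavy=0.21; AND[min(a, b)] → w = 0.12
Weighted average = (0.12·77.0 + 0.12·63.0 + 0.21·74.0 + 0.12·25.0) / (0.12 + 0.12 + 0.21 + 0.12)
  = 35.3400 / 0.5700 = 62.00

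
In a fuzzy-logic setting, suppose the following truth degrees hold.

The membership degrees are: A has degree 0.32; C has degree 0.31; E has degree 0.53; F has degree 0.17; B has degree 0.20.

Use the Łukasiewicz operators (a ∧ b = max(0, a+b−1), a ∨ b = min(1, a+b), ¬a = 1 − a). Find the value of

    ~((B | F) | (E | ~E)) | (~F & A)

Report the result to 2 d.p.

B | F = min(1, a+b) on (0.20, 0.17) = 0.37
~E = 1 − 0.53 = 0.47
E | ~E = min(1, a+b) on (0.53, 0.47) = 1.00
(B | F) | (E | ~E) = min(1, a+b) on (0.37, 1.00) = 1.00
~((B | F) | (E | ~E)) = 1 − 1.00 = 0.00
~F = 1 − 0.17 = 0.83
~F & A = max(0, a+b−1) on (0.83, 0.32) = 0.15
~((B | F) | (E | ~E)) | (~F & A) = min(1, a+b) on (0.00, 0.15) = 0.15

0.15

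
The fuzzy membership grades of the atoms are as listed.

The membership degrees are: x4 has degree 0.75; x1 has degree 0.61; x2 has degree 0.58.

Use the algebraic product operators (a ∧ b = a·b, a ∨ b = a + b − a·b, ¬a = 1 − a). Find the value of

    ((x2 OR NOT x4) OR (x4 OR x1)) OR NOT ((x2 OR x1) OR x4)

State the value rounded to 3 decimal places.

0.971

NOT x4 = 1 − 0.7500 = 0.2500
x2 OR NOT x4 = a + b − a·b on (0.5800, 0.2500) = 0.6850
x4 OR x1 = a + b − a·b on (0.7500, 0.6100) = 0.9025
(x2 OR NOT x4) OR (x4 OR x1) = a + b − a·b on (0.6850, 0.9025) = 0.9693
x2 OR x1 = a + b − a·b on (0.5800, 0.6100) = 0.8362
(x2 OR x1) OR x4 = a + b − a·b on (0.8362, 0.7500) = 0.9590
NOT ((x2 OR x1) OR x4) = 1 − 0.9590 = 0.0410
((x2 OR NOT x4) OR (x4 OR x1)) OR NOT ((x2 OR x1) OR x4) = a + b − a·b on (0.9693, 0.0410) = 0.9705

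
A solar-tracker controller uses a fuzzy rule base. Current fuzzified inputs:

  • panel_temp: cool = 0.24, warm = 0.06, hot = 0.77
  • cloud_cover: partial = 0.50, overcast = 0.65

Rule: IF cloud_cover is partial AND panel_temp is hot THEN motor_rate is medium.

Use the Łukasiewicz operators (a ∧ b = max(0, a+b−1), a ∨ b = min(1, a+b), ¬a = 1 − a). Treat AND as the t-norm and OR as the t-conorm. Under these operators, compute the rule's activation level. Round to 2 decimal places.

0.27

firing strength: partial=0.50, hot=0.77; AND[max(0, a+b−1)] → w = 0.27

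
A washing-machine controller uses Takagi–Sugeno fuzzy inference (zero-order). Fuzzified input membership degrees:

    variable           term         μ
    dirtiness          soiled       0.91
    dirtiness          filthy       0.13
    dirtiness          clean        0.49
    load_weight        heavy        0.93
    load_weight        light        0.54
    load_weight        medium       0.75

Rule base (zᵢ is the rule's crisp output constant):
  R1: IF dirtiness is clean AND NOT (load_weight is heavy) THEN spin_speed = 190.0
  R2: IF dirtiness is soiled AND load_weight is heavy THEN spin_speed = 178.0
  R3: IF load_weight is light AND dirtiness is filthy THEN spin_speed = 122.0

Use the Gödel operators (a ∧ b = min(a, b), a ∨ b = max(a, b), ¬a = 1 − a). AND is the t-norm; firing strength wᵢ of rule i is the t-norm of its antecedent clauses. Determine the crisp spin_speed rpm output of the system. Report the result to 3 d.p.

R1 (z=190.0): clean=0.49, ¬heavy=1−0.93=0.07; AND[min(a, b)] → w = 0.07
R2 (z=178.0): soiled=0.91, heavy=0.93; AND[min(a, b)] → w = 0.91
R3 (z=122.0): light=0.54, filthy=0.13; AND[min(a, b)] → w = 0.13
Weighted average = (0.07·190.0 + 0.91·178.0 + 0.13·122.0) / (0.07 + 0.91 + 0.13)
  = 191.1400 / 1.1100 = 172.198

172.198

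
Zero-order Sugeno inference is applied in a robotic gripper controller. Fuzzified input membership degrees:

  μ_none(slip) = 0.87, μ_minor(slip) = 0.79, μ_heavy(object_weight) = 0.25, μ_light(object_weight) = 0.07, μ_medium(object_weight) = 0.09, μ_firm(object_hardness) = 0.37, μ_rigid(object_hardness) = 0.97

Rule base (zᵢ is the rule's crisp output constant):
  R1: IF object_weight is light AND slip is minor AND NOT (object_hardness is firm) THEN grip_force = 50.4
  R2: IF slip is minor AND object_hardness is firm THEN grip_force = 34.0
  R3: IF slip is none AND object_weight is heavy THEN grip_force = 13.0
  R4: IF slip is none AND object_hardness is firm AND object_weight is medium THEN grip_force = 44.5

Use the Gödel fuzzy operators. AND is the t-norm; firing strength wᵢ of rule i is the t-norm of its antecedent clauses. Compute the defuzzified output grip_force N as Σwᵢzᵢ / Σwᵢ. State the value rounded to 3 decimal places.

29.953

R1 (z=50.4): light=0.07, minor=0.79, ¬firm=1−0.37=0.63; AND[min(a, b)] → w = 0.07
R2 (z=34.0): minor=0.79, firm=0.37; AND[min(a, b)] → w = 0.37
R3 (z=13.0): none=0.87, heavy=0.25; AND[min(a, b)] → w = 0.25
R4 (z=44.5): none=0.87, firm=0.37, medium=0.09; AND[min(a, b)] → w = 0.09
Weighted average = (0.07·50.4 + 0.37·34.0 + 0.25·13.0 + 0.09·44.5) / (0.07 + 0.37 + 0.25 + 0.09)
  = 23.3630 / 0.7800 = 29.953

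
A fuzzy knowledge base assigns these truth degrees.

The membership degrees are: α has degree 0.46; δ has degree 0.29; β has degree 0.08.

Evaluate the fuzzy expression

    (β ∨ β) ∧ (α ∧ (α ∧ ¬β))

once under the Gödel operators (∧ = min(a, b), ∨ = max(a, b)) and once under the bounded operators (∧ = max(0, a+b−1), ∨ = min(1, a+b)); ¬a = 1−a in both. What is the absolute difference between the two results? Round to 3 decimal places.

0.080

Under Gödel:
  β ∨ β = max(a, b) on (0.08, 0.08) = 0.08
  ¬β = 1 − 0.08 = 0.92
  α ∧ ¬β = min(a, b) on (0.46, 0.92) = 0.46
  α ∧ (α ∧ ¬β) = min(a, b) on (0.46, 0.46) = 0.46
  (β ∨ β) ∧ (α ∧ (α ∧ ¬β)) = min(a, b) on (0.08, 0.46) = 0.08
  → value = 0.0800
Under bounded:
  β ∨ β = min(1, a+b) on (0.08, 0.08) = 0.16
  ¬β = 1 − 0.08 = 0.92
  α ∧ ¬β = max(0, a+b−1) on (0.46, 0.92) = 0.38
  α ∧ (α ∧ ¬β) = max(0, a+b−1) on (0.46, 0.38) = 0.00
  (β ∨ β) ∧ (α ∧ (α ∧ ¬β)) = max(0, a+b−1) on (0.16, 0.00) = 0.00
  → value = 0.0000
|0.0800 − 0.0000| = 0.080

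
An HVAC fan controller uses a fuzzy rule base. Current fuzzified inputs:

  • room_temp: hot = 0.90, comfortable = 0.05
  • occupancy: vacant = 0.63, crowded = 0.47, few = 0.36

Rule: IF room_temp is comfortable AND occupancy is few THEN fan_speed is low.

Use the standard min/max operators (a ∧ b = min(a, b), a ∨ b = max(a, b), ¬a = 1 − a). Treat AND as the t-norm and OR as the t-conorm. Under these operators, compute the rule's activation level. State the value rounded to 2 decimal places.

0.05

firing strength: comfortable=0.05, few=0.36; AND[min(a, b)] → w = 0.05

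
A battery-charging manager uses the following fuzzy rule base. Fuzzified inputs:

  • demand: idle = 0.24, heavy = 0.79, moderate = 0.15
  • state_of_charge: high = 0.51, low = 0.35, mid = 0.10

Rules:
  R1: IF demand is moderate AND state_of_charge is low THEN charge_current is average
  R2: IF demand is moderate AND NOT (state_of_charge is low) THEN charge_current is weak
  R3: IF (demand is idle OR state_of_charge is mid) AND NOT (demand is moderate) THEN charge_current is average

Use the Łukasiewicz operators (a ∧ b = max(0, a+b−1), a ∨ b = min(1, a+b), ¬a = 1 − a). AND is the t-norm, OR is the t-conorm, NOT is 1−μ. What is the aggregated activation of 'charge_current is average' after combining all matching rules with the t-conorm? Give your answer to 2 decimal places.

R1: moderate=0.15, low=0.35; AND[max(0, a+b−1)] → w = 0.00
R2: moderate=0.15, ¬low=1−0.35=0.65; AND[max(0, a+b−1)] → w = 0.00
R3: (idle=0.24 OR mid=0.10) = 0.34; AND[max(0, a+b−1)] with ¬moderate=1−0.15=0.85 → w = 0.19
Rules with consequent 'average': {R1, R3} → strengths 0.00, 0.19
Aggregate via t-conorm [min(1, a+b)]: 0.19

0.19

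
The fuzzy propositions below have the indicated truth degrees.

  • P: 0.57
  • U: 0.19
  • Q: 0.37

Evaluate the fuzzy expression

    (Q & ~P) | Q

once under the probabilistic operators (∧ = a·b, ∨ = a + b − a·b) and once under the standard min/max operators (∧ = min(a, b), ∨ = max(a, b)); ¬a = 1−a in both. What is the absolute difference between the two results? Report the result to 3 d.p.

Under probabilistic:
  ~P = 1 − 0.5700 = 0.4300
  Q & ~P = a·b on (0.3700, 0.4300) = 0.1591
  (Q & ~P) | Q = a + b − a·b on (0.1591, 0.3700) = 0.4702
  → value = 0.4702
Under standard min/max:
  ~P = 1 − 0.57 = 0.43
  Q & ~P = min(a, b) on (0.37, 0.43) = 0.37
  (Q & ~P) | Q = max(a, b) on (0.37, 0.37) = 0.37
  → value = 0.3700
|0.4702 − 0.3700| = 0.100

0.100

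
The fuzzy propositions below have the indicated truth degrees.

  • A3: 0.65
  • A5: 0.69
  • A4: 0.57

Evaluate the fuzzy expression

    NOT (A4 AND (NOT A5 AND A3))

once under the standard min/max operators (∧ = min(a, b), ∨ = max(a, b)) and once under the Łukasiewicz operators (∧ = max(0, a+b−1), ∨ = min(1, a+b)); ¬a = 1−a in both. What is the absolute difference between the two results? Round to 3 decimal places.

Under standard min/max:
  NOT A5 = 1 − 0.69 = 0.31
  NOT A5 AND A3 = min(a, b) on (0.31, 0.65) = 0.31
  A4 AND (NOT A5 AND A3) = min(a, b) on (0.57, 0.31) = 0.31
  NOT (A4 AND (NOT A5 AND A3)) = 1 − 0.31 = 0.69
  → value = 0.6900
Under Łukasiewicz:
  NOT A5 = 1 − 0.69 = 0.31
  NOT A5 AND A3 = max(0, a+b−1) on (0.31, 0.65) = 0.00
  A4 AND (NOT A5 AND A3) = max(0, a+b−1) on (0.57, 0.00) = 0.00
  NOT (A4 AND (NOT A5 AND A3)) = 1 − 0.00 = 1.00
  → value = 1.0000
|0.6900 − 1.0000| = 0.310

0.310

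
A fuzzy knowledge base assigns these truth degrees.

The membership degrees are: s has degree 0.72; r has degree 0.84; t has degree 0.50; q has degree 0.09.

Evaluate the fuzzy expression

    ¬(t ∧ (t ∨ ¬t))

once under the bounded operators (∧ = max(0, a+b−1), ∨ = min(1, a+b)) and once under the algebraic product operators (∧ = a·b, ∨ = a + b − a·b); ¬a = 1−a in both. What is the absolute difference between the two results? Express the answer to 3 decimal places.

Under bounded:
  ¬t = 1 − 0.50 = 0.50
  t ∨ ¬t = min(1, a+b) on (0.50, 0.50) = 1.00
  t ∧ (t ∨ ¬t) = max(0, a+b−1) on (0.50, 1.00) = 0.50
  ¬(t ∧ (t ∨ ¬t)) = 1 − 0.50 = 0.50
  → value = 0.5000
Under algebraic product:
  ¬t = 1 − 0.5000 = 0.5000
  t ∨ ¬t = a + b − a·b on (0.5000, 0.5000) = 0.7500
  t ∧ (t ∨ ¬t) = a·b on (0.5000, 0.7500) = 0.3750
  ¬(t ∧ (t ∨ ¬t)) = 1 − 0.3750 = 0.6250
  → value = 0.6250
|0.5000 − 0.6250| = 0.125

0.125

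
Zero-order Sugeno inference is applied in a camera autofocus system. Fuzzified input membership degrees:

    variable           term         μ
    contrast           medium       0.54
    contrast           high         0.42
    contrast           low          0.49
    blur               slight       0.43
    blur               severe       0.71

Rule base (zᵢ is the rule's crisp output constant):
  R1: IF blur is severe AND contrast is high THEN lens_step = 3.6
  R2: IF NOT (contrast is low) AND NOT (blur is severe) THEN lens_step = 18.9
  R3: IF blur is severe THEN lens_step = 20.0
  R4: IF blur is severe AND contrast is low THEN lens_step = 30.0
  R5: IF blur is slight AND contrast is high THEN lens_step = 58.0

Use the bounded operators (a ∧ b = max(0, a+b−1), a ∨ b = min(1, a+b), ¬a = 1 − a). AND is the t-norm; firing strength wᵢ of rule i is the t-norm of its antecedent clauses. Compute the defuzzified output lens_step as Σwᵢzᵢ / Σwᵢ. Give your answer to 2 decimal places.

R1 (z=3.6): severe=0.71, high=0.42; AND[max(0, a+b−1)] → w = 0.13
R2 (z=18.9): ¬low=1−0.49=0.51, ¬severe=1−0.71=0.29; AND[max(0, a+b−1)] → w = 0.00
R3 (z=20.0): severe=0.71 → w = 0.71
R4 (z=30.0): severe=0.71, low=0.49; AND[max(0, a+b−1)] → w = 0.20
R5 (z=58.0): slight=0.43, high=0.42; AND[max(0, a+b−1)] → w = 0.00
Weighted average = (0.13·3.6 + 0.00·18.9 + 0.71·20.0 + 0.20·30.0 + 0.00·58.0) / (0.13 + 0.00 + 0.71 + 0.20 + 0.00)
  = 20.6680 / 1.0400 = 19.87

19.87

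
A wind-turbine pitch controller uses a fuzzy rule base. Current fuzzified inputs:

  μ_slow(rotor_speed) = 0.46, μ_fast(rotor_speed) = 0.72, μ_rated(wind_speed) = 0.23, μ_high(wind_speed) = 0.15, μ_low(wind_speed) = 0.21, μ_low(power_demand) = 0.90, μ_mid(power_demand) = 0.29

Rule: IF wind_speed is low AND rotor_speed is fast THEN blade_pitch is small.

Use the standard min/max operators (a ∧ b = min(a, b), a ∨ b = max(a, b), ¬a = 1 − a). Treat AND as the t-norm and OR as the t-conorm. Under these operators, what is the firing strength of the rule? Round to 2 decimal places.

0.21

firing strength: low=0.21, fast=0.72; AND[min(a, b)] → w = 0.21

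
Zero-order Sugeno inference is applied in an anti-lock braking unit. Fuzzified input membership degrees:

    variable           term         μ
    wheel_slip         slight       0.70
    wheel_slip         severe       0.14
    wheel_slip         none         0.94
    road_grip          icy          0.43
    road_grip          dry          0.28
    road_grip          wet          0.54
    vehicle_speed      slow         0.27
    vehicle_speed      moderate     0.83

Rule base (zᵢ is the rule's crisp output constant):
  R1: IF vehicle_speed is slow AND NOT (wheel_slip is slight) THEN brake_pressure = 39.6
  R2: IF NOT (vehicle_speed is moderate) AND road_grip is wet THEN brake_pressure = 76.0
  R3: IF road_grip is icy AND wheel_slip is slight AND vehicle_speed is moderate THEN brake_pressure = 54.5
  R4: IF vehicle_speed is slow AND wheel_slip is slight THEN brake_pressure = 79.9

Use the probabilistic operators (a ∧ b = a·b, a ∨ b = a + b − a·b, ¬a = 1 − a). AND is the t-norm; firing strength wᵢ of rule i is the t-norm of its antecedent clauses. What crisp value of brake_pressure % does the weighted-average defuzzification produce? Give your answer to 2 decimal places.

R1 (z=39.6): slow=0.27, ¬slight=1−0.70=0.30; AND[a·b] → w = 0.0810
R2 (z=76.0): ¬moderate=1−0.83=0.17, wet=0.54; AND[a·b] → w = 0.0918
R3 (z=54.5): icy=0.43, slight=0.70, moderate=0.83; AND[a·b] → w = 0.2498
R4 (z=79.9): slow=0.27, slight=0.70; AND[a·b] → w = 0.1890
Weighted average = (0.0810·39.6 + 0.0918·76.0 + 0.2498·54.5 + 0.1890·79.9) / (0.0810 + 0.0918 + 0.2498 + 0.1890)
  = 38.9012 / 0.6116 = 63.60

63.60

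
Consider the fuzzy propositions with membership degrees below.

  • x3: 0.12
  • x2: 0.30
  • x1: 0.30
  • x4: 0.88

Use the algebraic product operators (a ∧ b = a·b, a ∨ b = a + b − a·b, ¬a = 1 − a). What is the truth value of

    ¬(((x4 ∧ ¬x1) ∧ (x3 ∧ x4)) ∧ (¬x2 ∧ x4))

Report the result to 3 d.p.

0.960

¬x1 = 1 − 0.3000 = 0.7000
x4 ∧ ¬x1 = a·b on (0.8800, 0.7000) = 0.6160
x3 ∧ x4 = a·b on (0.1200, 0.8800) = 0.1056
(x4 ∧ ¬x1) ∧ (x3 ∧ x4) = a·b on (0.6160, 0.1056) = 0.0650
¬x2 = 1 − 0.3000 = 0.7000
¬x2 ∧ x4 = a·b on (0.7000, 0.8800) = 0.6160
((x4 ∧ ¬x1) ∧ (x3 ∧ x4)) ∧ (¬x2 ∧ x4) = a·b on (0.0650, 0.6160) = 0.0401
¬(((x4 ∧ ¬x1) ∧ (x3 ∧ x4)) ∧ (¬x2 ∧ x4)) = 1 − 0.0401 = 0.9599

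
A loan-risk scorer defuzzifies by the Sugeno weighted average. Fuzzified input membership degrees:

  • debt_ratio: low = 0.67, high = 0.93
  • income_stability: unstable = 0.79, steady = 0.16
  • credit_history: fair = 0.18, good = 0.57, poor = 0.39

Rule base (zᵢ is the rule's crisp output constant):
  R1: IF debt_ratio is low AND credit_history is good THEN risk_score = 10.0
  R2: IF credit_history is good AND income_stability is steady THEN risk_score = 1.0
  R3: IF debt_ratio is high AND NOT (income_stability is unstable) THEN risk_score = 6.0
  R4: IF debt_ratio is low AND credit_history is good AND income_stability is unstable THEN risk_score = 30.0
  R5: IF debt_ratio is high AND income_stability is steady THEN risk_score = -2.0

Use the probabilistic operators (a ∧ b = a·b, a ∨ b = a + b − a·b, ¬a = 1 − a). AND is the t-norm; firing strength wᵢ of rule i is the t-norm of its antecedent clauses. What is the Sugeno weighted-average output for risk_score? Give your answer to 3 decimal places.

R1 (z=10.0): low=0.67, good=0.57; AND[a·b] → w = 0.3819
R2 (z=1.0): good=0.57, steady=0.16; AND[a·b] → w = 0.0912
R3 (z=6.0): high=0.93, ¬unstable=1−0.79=0.21; AND[a·b] → w = 0.1953
R4 (z=30.0): low=0.67, good=0.57, unstable=0.79; AND[a·b] → w = 0.3017
R5 (z=-2.0): high=0.93, steady=0.16; AND[a·b] → w = 0.1488
Weighted average = (0.3819·10.0 + 0.0912·1.0 + 0.1953·6.0 + 0.3017·30.0 + 0.1488·-2.0) / (0.3819 + 0.0912 + 0.1953 + 0.3017 + 0.1488)
  = 13.8354 / 1.1189 = 12.365

12.365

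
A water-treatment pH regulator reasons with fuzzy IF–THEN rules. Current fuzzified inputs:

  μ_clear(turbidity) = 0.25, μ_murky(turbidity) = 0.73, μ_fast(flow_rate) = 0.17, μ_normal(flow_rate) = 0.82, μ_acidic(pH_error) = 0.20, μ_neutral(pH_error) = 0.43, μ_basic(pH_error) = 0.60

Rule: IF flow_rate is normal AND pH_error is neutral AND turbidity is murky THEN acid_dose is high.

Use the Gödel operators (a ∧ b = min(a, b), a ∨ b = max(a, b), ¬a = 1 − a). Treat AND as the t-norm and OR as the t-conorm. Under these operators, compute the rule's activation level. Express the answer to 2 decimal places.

firing strength: normal=0.82, neutral=0.43, murky=0.73; AND[min(a, b)] → w = 0.43

0.43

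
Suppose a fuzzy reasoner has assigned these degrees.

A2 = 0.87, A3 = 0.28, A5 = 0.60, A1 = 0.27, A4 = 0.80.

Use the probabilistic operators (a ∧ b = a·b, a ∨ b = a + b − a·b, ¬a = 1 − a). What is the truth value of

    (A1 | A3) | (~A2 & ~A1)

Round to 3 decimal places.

A1 | A3 = a + b − a·b on (0.2700, 0.2800) = 0.4744
~A2 = 1 − 0.8700 = 0.1300
~A1 = 1 − 0.2700 = 0.7300
~A2 & ~A1 = a·b on (0.1300, 0.7300) = 0.0949
(A1 | A3) | (~A2 & ~A1) = a + b − a·b on (0.4744, 0.0949) = 0.5243

0.524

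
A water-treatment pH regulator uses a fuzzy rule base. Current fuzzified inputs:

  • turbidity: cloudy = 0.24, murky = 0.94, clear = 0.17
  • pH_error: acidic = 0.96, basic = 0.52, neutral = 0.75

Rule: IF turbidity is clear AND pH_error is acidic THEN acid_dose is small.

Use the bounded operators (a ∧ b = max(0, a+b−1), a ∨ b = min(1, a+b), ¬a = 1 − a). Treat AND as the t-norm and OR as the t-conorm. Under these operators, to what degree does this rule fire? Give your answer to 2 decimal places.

0.13

firing strength: clear=0.17, acidic=0.96; AND[max(0, a+b−1)] → w = 0.13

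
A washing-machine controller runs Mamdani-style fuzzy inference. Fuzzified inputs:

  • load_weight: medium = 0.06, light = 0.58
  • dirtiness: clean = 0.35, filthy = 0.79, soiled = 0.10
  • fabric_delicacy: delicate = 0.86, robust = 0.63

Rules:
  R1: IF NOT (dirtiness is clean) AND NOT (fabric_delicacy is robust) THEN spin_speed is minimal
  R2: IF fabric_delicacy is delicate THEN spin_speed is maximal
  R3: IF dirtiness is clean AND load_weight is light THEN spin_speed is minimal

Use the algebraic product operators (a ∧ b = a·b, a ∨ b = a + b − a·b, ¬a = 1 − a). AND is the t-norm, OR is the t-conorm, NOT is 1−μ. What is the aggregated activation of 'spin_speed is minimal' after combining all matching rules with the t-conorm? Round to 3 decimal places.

0.395

R1: ¬clean=1−0.35=0.65, ¬robust=1−0.63=0.37; AND[a·b] → w = 0.2405
R2: delicate=0.86 → w = 0.8600
R3: clean=0.35, light=0.58; AND[a·b] → w = 0.2030
Rules with consequent 'minimal': {R1, R3} → strengths 0.2405, 0.2030
Aggregate via t-conorm [a + b − a·b]: 0.3947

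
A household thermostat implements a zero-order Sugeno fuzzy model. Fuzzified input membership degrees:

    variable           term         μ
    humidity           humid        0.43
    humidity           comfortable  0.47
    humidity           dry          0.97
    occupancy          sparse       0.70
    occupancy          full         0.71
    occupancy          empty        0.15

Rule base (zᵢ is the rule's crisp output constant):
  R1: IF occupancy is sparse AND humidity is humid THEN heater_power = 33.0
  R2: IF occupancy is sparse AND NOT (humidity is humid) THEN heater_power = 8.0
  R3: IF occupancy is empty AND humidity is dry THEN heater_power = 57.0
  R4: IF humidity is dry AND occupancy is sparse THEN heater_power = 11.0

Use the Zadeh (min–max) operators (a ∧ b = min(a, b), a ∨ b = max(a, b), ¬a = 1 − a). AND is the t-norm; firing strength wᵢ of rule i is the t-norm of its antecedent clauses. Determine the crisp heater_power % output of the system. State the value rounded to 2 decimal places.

18.92

R1 (z=33.0): sparse=0.70, humid=0.43; AND[min(a, b)] → w = 0.43
R2 (z=8.0): sparse=0.70, ¬humid=1−0.43=0.57; AND[min(a, b)] → w = 0.57
R3 (z=57.0): empty=0.15, dry=0.97; AND[min(a, b)] → w = 0.15
R4 (z=11.0): dry=0.97, sparse=0.70; AND[min(a, b)] → w = 0.70
Weighted average = (0.43·33.0 + 0.57·8.0 + 0.15·57.0 + 0.70·11.0) / (0.43 + 0.57 + 0.15 + 0.70)
  = 35.0000 / 1.8500 = 18.92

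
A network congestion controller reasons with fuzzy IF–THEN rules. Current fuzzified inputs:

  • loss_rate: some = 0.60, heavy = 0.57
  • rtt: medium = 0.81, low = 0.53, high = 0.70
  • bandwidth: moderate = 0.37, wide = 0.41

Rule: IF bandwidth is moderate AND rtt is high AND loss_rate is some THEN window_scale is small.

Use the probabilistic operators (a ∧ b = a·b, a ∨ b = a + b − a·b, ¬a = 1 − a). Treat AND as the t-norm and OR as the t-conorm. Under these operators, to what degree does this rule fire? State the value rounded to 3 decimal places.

firing strength: moderate=0.37, high=0.70, some=0.60; AND[a·b] → w = 0.1554

0.155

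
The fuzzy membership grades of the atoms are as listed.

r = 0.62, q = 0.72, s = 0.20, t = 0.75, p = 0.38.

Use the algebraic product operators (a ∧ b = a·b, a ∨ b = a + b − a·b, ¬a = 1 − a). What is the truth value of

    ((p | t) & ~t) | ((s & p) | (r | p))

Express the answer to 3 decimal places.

0.828

p | t = a + b − a·b on (0.3800, 0.7500) = 0.8450
~t = 1 − 0.7500 = 0.2500
(p | t) & ~t = a·b on (0.8450, 0.2500) = 0.2112
s & p = a·b on (0.2000, 0.3800) = 0.0760
r | p = a + b − a·b on (0.6200, 0.3800) = 0.7644
(s & p) | (r | p) = a + b − a·b on (0.0760, 0.7644) = 0.7823
((p | t) & ~t) | ((s & p) | (r | p)) = a + b − a·b on (0.2112, 0.7823) = 0.8283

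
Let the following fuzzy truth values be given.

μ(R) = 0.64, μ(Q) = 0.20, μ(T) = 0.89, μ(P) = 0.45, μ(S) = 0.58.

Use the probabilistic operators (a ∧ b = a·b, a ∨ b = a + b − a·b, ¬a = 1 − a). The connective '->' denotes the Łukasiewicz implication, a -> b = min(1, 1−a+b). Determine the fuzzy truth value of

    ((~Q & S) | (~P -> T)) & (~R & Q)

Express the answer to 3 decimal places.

0.072

~Q = 1 − 0.2000 = 0.8000
~Q & S = a·b on (0.8000, 0.5800) = 0.4640
~P = 1 − 0.4500 = 0.5500
~P -> T  [Łukasiewicz: min(1, 1−a+b)] with a=0.5500, b=0.8900 → 1.0000
(~Q & S) | (~P -> T) = a + b − a·b on (0.4640, 1.0000) = 1.0000
~R = 1 − 0.6400 = 0.3600
~R & Q = a·b on (0.3600, 0.2000) = 0.0720
((~Q & S) | (~P -> T)) & (~R & Q) = a·b on (1.0000, 0.0720) = 0.0720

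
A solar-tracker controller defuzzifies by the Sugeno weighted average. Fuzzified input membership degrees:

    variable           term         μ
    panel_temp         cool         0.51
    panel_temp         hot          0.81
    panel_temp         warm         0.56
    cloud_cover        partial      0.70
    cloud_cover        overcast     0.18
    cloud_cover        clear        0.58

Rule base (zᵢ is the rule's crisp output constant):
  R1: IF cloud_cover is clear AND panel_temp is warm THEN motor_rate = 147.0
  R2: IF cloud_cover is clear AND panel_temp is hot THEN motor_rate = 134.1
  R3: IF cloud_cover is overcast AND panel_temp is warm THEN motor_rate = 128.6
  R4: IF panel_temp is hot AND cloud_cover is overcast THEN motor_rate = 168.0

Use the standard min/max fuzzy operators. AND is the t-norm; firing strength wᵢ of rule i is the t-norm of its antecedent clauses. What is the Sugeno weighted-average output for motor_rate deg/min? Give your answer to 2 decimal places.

R1 (z=147.0): clear=0.58, warm=0.56; AND[min(a, b)] → w = 0.56
R2 (z=134.1): clear=0.58, hot=0.81; AND[min(a, b)] → w = 0.58
R3 (z=128.6): overcast=0.18, warm=0.56; AND[min(a, b)] → w = 0.18
R4 (z=168.0): hot=0.81, overcast=0.18; AND[min(a, b)] → w = 0.18
Weighted average = (0.56·147.0 + 0.58·134.1 + 0.18·128.6 + 0.18·168.0) / (0.56 + 0.58 + 0.18 + 0.18)
  = 213.4860 / 1.5000 = 142.32

142.32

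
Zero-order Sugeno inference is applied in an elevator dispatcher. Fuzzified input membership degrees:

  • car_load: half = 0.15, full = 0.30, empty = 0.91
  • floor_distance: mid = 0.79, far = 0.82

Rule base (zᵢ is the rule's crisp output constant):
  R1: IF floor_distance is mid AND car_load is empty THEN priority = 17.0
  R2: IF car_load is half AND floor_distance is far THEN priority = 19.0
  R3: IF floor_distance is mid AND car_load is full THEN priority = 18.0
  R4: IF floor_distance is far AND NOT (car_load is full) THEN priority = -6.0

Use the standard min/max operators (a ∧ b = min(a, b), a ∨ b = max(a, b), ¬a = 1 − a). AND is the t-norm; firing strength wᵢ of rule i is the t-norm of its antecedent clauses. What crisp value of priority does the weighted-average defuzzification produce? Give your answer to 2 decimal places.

R1 (z=17.0): mid=0.79, empty=0.91; AND[min(a, b)] → w = 0.79
R2 (z=19.0): half=0.15, far=0.82; AND[min(a, b)] → w = 0.15
R3 (z=18.0): mid=0.79, full=0.30; AND[min(a, b)] → w = 0.30
R4 (z=-6.0): far=0.82, ¬full=1−0.30=0.70; AND[min(a, b)] → w = 0.70
Weighted average = (0.79·17.0 + 0.15·19.0 + 0.30·18.0 + 0.70·-6.0) / (0.79 + 0.15 + 0.30 + 0.70)
  = 17.4800 / 1.9400 = 9.01

9.01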